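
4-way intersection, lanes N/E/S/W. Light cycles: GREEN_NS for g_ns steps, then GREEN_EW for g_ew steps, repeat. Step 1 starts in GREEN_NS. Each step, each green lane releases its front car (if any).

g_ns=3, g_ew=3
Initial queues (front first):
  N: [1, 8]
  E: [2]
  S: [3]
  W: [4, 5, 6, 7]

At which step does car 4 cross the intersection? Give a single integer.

Step 1 [NS]: N:car1-GO,E:wait,S:car3-GO,W:wait | queues: N=1 E=1 S=0 W=4
Step 2 [NS]: N:car8-GO,E:wait,S:empty,W:wait | queues: N=0 E=1 S=0 W=4
Step 3 [NS]: N:empty,E:wait,S:empty,W:wait | queues: N=0 E=1 S=0 W=4
Step 4 [EW]: N:wait,E:car2-GO,S:wait,W:car4-GO | queues: N=0 E=0 S=0 W=3
Step 5 [EW]: N:wait,E:empty,S:wait,W:car5-GO | queues: N=0 E=0 S=0 W=2
Step 6 [EW]: N:wait,E:empty,S:wait,W:car6-GO | queues: N=0 E=0 S=0 W=1
Step 7 [NS]: N:empty,E:wait,S:empty,W:wait | queues: N=0 E=0 S=0 W=1
Step 8 [NS]: N:empty,E:wait,S:empty,W:wait | queues: N=0 E=0 S=0 W=1
Step 9 [NS]: N:empty,E:wait,S:empty,W:wait | queues: N=0 E=0 S=0 W=1
Step 10 [EW]: N:wait,E:empty,S:wait,W:car7-GO | queues: N=0 E=0 S=0 W=0
Car 4 crosses at step 4

4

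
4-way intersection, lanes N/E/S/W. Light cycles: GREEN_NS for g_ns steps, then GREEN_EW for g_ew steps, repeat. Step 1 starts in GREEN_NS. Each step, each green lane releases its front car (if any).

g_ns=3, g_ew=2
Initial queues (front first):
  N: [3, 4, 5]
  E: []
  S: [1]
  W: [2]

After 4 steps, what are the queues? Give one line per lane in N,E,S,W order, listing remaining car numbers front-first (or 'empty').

Step 1 [NS]: N:car3-GO,E:wait,S:car1-GO,W:wait | queues: N=2 E=0 S=0 W=1
Step 2 [NS]: N:car4-GO,E:wait,S:empty,W:wait | queues: N=1 E=0 S=0 W=1
Step 3 [NS]: N:car5-GO,E:wait,S:empty,W:wait | queues: N=0 E=0 S=0 W=1
Step 4 [EW]: N:wait,E:empty,S:wait,W:car2-GO | queues: N=0 E=0 S=0 W=0

N: empty
E: empty
S: empty
W: empty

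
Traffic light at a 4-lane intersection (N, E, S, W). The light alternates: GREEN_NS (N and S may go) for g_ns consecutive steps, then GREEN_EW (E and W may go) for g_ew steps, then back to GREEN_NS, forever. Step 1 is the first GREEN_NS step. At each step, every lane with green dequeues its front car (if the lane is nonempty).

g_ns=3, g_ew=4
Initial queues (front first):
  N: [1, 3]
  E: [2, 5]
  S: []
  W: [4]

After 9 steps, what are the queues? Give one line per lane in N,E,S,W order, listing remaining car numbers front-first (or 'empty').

Step 1 [NS]: N:car1-GO,E:wait,S:empty,W:wait | queues: N=1 E=2 S=0 W=1
Step 2 [NS]: N:car3-GO,E:wait,S:empty,W:wait | queues: N=0 E=2 S=0 W=1
Step 3 [NS]: N:empty,E:wait,S:empty,W:wait | queues: N=0 E=2 S=0 W=1
Step 4 [EW]: N:wait,E:car2-GO,S:wait,W:car4-GO | queues: N=0 E=1 S=0 W=0
Step 5 [EW]: N:wait,E:car5-GO,S:wait,W:empty | queues: N=0 E=0 S=0 W=0

N: empty
E: empty
S: empty
W: empty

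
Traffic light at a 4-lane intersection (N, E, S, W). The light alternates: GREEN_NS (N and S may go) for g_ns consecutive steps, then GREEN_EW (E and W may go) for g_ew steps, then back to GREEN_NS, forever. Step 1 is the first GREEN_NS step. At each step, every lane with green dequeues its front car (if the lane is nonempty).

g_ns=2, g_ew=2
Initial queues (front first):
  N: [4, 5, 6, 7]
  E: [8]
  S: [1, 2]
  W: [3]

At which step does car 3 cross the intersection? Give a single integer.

Step 1 [NS]: N:car4-GO,E:wait,S:car1-GO,W:wait | queues: N=3 E=1 S=1 W=1
Step 2 [NS]: N:car5-GO,E:wait,S:car2-GO,W:wait | queues: N=2 E=1 S=0 W=1
Step 3 [EW]: N:wait,E:car8-GO,S:wait,W:car3-GO | queues: N=2 E=0 S=0 W=0
Step 4 [EW]: N:wait,E:empty,S:wait,W:empty | queues: N=2 E=0 S=0 W=0
Step 5 [NS]: N:car6-GO,E:wait,S:empty,W:wait | queues: N=1 E=0 S=0 W=0
Step 6 [NS]: N:car7-GO,E:wait,S:empty,W:wait | queues: N=0 E=0 S=0 W=0
Car 3 crosses at step 3

3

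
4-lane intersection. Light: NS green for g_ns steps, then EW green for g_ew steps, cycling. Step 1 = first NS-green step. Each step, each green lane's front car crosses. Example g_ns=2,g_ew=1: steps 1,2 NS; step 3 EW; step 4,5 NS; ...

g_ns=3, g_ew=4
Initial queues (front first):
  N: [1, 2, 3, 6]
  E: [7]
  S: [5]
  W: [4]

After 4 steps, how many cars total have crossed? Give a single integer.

Step 1 [NS]: N:car1-GO,E:wait,S:car5-GO,W:wait | queues: N=3 E=1 S=0 W=1
Step 2 [NS]: N:car2-GO,E:wait,S:empty,W:wait | queues: N=2 E=1 S=0 W=1
Step 3 [NS]: N:car3-GO,E:wait,S:empty,W:wait | queues: N=1 E=1 S=0 W=1
Step 4 [EW]: N:wait,E:car7-GO,S:wait,W:car4-GO | queues: N=1 E=0 S=0 W=0
Cars crossed by step 4: 6

Answer: 6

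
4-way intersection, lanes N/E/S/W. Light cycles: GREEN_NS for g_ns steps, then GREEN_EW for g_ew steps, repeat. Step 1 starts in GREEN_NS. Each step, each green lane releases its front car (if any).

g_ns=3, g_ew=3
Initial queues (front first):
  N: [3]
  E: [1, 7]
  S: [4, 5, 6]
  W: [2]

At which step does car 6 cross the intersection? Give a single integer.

Step 1 [NS]: N:car3-GO,E:wait,S:car4-GO,W:wait | queues: N=0 E=2 S=2 W=1
Step 2 [NS]: N:empty,E:wait,S:car5-GO,W:wait | queues: N=0 E=2 S=1 W=1
Step 3 [NS]: N:empty,E:wait,S:car6-GO,W:wait | queues: N=0 E=2 S=0 W=1
Step 4 [EW]: N:wait,E:car1-GO,S:wait,W:car2-GO | queues: N=0 E=1 S=0 W=0
Step 5 [EW]: N:wait,E:car7-GO,S:wait,W:empty | queues: N=0 E=0 S=0 W=0
Car 6 crosses at step 3

3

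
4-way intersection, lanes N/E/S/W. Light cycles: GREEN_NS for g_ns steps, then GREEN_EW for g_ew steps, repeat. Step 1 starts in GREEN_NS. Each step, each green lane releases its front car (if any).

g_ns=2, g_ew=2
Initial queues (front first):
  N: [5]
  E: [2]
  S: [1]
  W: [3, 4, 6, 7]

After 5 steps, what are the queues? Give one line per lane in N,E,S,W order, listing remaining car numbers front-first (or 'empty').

Step 1 [NS]: N:car5-GO,E:wait,S:car1-GO,W:wait | queues: N=0 E=1 S=0 W=4
Step 2 [NS]: N:empty,E:wait,S:empty,W:wait | queues: N=0 E=1 S=0 W=4
Step 3 [EW]: N:wait,E:car2-GO,S:wait,W:car3-GO | queues: N=0 E=0 S=0 W=3
Step 4 [EW]: N:wait,E:empty,S:wait,W:car4-GO | queues: N=0 E=0 S=0 W=2
Step 5 [NS]: N:empty,E:wait,S:empty,W:wait | queues: N=0 E=0 S=0 W=2

N: empty
E: empty
S: empty
W: 6 7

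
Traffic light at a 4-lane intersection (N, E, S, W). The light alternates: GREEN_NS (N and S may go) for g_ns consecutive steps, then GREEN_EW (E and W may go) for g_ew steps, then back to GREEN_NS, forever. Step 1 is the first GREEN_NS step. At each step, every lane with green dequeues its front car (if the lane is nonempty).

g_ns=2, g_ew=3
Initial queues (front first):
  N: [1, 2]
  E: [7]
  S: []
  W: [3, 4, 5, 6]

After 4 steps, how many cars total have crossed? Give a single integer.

Step 1 [NS]: N:car1-GO,E:wait,S:empty,W:wait | queues: N=1 E=1 S=0 W=4
Step 2 [NS]: N:car2-GO,E:wait,S:empty,W:wait | queues: N=0 E=1 S=0 W=4
Step 3 [EW]: N:wait,E:car7-GO,S:wait,W:car3-GO | queues: N=0 E=0 S=0 W=3
Step 4 [EW]: N:wait,E:empty,S:wait,W:car4-GO | queues: N=0 E=0 S=0 W=2
Cars crossed by step 4: 5

Answer: 5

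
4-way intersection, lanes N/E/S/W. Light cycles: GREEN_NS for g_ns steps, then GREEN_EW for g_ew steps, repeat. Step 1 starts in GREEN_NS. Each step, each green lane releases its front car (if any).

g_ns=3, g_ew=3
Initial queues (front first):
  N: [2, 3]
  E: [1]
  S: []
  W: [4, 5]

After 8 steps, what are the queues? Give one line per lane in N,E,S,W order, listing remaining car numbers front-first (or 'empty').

Step 1 [NS]: N:car2-GO,E:wait,S:empty,W:wait | queues: N=1 E=1 S=0 W=2
Step 2 [NS]: N:car3-GO,E:wait,S:empty,W:wait | queues: N=0 E=1 S=0 W=2
Step 3 [NS]: N:empty,E:wait,S:empty,W:wait | queues: N=0 E=1 S=0 W=2
Step 4 [EW]: N:wait,E:car1-GO,S:wait,W:car4-GO | queues: N=0 E=0 S=0 W=1
Step 5 [EW]: N:wait,E:empty,S:wait,W:car5-GO | queues: N=0 E=0 S=0 W=0

N: empty
E: empty
S: empty
W: empty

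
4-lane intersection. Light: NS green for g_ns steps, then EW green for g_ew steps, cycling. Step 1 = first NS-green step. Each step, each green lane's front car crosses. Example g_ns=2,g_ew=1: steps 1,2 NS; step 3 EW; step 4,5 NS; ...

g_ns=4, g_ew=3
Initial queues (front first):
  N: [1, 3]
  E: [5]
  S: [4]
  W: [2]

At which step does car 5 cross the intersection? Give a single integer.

Step 1 [NS]: N:car1-GO,E:wait,S:car4-GO,W:wait | queues: N=1 E=1 S=0 W=1
Step 2 [NS]: N:car3-GO,E:wait,S:empty,W:wait | queues: N=0 E=1 S=0 W=1
Step 3 [NS]: N:empty,E:wait,S:empty,W:wait | queues: N=0 E=1 S=0 W=1
Step 4 [NS]: N:empty,E:wait,S:empty,W:wait | queues: N=0 E=1 S=0 W=1
Step 5 [EW]: N:wait,E:car5-GO,S:wait,W:car2-GO | queues: N=0 E=0 S=0 W=0
Car 5 crosses at step 5

5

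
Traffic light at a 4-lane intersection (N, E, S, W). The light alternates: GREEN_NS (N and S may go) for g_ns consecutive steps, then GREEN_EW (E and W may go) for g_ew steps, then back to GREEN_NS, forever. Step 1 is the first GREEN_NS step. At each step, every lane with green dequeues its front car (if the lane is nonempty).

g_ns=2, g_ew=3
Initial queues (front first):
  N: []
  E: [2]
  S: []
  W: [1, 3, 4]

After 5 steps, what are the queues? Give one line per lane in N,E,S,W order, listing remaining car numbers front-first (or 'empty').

Step 1 [NS]: N:empty,E:wait,S:empty,W:wait | queues: N=0 E=1 S=0 W=3
Step 2 [NS]: N:empty,E:wait,S:empty,W:wait | queues: N=0 E=1 S=0 W=3
Step 3 [EW]: N:wait,E:car2-GO,S:wait,W:car1-GO | queues: N=0 E=0 S=0 W=2
Step 4 [EW]: N:wait,E:empty,S:wait,W:car3-GO | queues: N=0 E=0 S=0 W=1
Step 5 [EW]: N:wait,E:empty,S:wait,W:car4-GO | queues: N=0 E=0 S=0 W=0

N: empty
E: empty
S: empty
W: empty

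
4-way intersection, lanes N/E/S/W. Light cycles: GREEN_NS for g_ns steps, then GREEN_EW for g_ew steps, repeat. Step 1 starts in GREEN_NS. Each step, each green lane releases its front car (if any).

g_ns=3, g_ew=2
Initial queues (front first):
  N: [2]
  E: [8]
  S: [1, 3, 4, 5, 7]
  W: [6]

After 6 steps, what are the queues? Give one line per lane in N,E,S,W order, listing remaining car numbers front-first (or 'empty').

Step 1 [NS]: N:car2-GO,E:wait,S:car1-GO,W:wait | queues: N=0 E=1 S=4 W=1
Step 2 [NS]: N:empty,E:wait,S:car3-GO,W:wait | queues: N=0 E=1 S=3 W=1
Step 3 [NS]: N:empty,E:wait,S:car4-GO,W:wait | queues: N=0 E=1 S=2 W=1
Step 4 [EW]: N:wait,E:car8-GO,S:wait,W:car6-GO | queues: N=0 E=0 S=2 W=0
Step 5 [EW]: N:wait,E:empty,S:wait,W:empty | queues: N=0 E=0 S=2 W=0
Step 6 [NS]: N:empty,E:wait,S:car5-GO,W:wait | queues: N=0 E=0 S=1 W=0

N: empty
E: empty
S: 7
W: empty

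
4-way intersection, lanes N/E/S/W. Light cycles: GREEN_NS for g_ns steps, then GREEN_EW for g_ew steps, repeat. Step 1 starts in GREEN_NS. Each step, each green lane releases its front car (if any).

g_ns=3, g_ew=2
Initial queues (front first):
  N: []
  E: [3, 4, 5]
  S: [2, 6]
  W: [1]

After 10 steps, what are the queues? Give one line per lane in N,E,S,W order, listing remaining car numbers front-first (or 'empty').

Step 1 [NS]: N:empty,E:wait,S:car2-GO,W:wait | queues: N=0 E=3 S=1 W=1
Step 2 [NS]: N:empty,E:wait,S:car6-GO,W:wait | queues: N=0 E=3 S=0 W=1
Step 3 [NS]: N:empty,E:wait,S:empty,W:wait | queues: N=0 E=3 S=0 W=1
Step 4 [EW]: N:wait,E:car3-GO,S:wait,W:car1-GO | queues: N=0 E=2 S=0 W=0
Step 5 [EW]: N:wait,E:car4-GO,S:wait,W:empty | queues: N=0 E=1 S=0 W=0
Step 6 [NS]: N:empty,E:wait,S:empty,W:wait | queues: N=0 E=1 S=0 W=0
Step 7 [NS]: N:empty,E:wait,S:empty,W:wait | queues: N=0 E=1 S=0 W=0
Step 8 [NS]: N:empty,E:wait,S:empty,W:wait | queues: N=0 E=1 S=0 W=0
Step 9 [EW]: N:wait,E:car5-GO,S:wait,W:empty | queues: N=0 E=0 S=0 W=0

N: empty
E: empty
S: empty
W: empty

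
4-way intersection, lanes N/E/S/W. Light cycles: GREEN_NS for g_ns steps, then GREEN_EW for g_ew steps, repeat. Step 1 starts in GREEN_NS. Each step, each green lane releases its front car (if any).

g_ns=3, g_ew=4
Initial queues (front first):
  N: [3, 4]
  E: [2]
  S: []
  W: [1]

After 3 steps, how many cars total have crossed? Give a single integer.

Answer: 2

Derivation:
Step 1 [NS]: N:car3-GO,E:wait,S:empty,W:wait | queues: N=1 E=1 S=0 W=1
Step 2 [NS]: N:car4-GO,E:wait,S:empty,W:wait | queues: N=0 E=1 S=0 W=1
Step 3 [NS]: N:empty,E:wait,S:empty,W:wait | queues: N=0 E=1 S=0 W=1
Cars crossed by step 3: 2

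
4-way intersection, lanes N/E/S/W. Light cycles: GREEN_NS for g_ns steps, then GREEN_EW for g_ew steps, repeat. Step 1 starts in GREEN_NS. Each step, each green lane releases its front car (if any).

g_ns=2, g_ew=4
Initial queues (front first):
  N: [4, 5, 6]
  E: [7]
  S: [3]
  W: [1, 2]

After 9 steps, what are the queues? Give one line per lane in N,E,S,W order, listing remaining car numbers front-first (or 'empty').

Step 1 [NS]: N:car4-GO,E:wait,S:car3-GO,W:wait | queues: N=2 E=1 S=0 W=2
Step 2 [NS]: N:car5-GO,E:wait,S:empty,W:wait | queues: N=1 E=1 S=0 W=2
Step 3 [EW]: N:wait,E:car7-GO,S:wait,W:car1-GO | queues: N=1 E=0 S=0 W=1
Step 4 [EW]: N:wait,E:empty,S:wait,W:car2-GO | queues: N=1 E=0 S=0 W=0
Step 5 [EW]: N:wait,E:empty,S:wait,W:empty | queues: N=1 E=0 S=0 W=0
Step 6 [EW]: N:wait,E:empty,S:wait,W:empty | queues: N=1 E=0 S=0 W=0
Step 7 [NS]: N:car6-GO,E:wait,S:empty,W:wait | queues: N=0 E=0 S=0 W=0

N: empty
E: empty
S: empty
W: empty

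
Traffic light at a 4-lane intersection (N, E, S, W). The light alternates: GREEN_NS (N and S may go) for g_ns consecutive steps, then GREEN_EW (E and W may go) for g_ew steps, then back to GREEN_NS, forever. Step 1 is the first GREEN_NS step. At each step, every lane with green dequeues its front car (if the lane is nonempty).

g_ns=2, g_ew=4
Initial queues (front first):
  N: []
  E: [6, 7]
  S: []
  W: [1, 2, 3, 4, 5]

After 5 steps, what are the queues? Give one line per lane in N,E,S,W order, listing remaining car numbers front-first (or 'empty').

Step 1 [NS]: N:empty,E:wait,S:empty,W:wait | queues: N=0 E=2 S=0 W=5
Step 2 [NS]: N:empty,E:wait,S:empty,W:wait | queues: N=0 E=2 S=0 W=5
Step 3 [EW]: N:wait,E:car6-GO,S:wait,W:car1-GO | queues: N=0 E=1 S=0 W=4
Step 4 [EW]: N:wait,E:car7-GO,S:wait,W:car2-GO | queues: N=0 E=0 S=0 W=3
Step 5 [EW]: N:wait,E:empty,S:wait,W:car3-GO | queues: N=0 E=0 S=0 W=2

N: empty
E: empty
S: empty
W: 4 5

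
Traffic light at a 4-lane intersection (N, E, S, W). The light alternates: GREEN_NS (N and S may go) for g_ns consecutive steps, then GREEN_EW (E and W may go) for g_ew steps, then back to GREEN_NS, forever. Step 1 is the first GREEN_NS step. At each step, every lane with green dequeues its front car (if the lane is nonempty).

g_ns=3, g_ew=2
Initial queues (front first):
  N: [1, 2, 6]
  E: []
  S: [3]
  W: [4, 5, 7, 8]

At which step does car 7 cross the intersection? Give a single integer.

Step 1 [NS]: N:car1-GO,E:wait,S:car3-GO,W:wait | queues: N=2 E=0 S=0 W=4
Step 2 [NS]: N:car2-GO,E:wait,S:empty,W:wait | queues: N=1 E=0 S=0 W=4
Step 3 [NS]: N:car6-GO,E:wait,S:empty,W:wait | queues: N=0 E=0 S=0 W=4
Step 4 [EW]: N:wait,E:empty,S:wait,W:car4-GO | queues: N=0 E=0 S=0 W=3
Step 5 [EW]: N:wait,E:empty,S:wait,W:car5-GO | queues: N=0 E=0 S=0 W=2
Step 6 [NS]: N:empty,E:wait,S:empty,W:wait | queues: N=0 E=0 S=0 W=2
Step 7 [NS]: N:empty,E:wait,S:empty,W:wait | queues: N=0 E=0 S=0 W=2
Step 8 [NS]: N:empty,E:wait,S:empty,W:wait | queues: N=0 E=0 S=0 W=2
Step 9 [EW]: N:wait,E:empty,S:wait,W:car7-GO | queues: N=0 E=0 S=0 W=1
Step 10 [EW]: N:wait,E:empty,S:wait,W:car8-GO | queues: N=0 E=0 S=0 W=0
Car 7 crosses at step 9

9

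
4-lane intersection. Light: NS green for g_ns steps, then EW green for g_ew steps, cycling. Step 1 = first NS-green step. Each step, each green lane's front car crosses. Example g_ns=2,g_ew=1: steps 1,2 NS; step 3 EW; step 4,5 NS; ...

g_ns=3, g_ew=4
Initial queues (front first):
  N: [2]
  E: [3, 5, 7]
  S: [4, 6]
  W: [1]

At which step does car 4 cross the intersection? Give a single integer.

Step 1 [NS]: N:car2-GO,E:wait,S:car4-GO,W:wait | queues: N=0 E=3 S=1 W=1
Step 2 [NS]: N:empty,E:wait,S:car6-GO,W:wait | queues: N=0 E=3 S=0 W=1
Step 3 [NS]: N:empty,E:wait,S:empty,W:wait | queues: N=0 E=3 S=0 W=1
Step 4 [EW]: N:wait,E:car3-GO,S:wait,W:car1-GO | queues: N=0 E=2 S=0 W=0
Step 5 [EW]: N:wait,E:car5-GO,S:wait,W:empty | queues: N=0 E=1 S=0 W=0
Step 6 [EW]: N:wait,E:car7-GO,S:wait,W:empty | queues: N=0 E=0 S=0 W=0
Car 4 crosses at step 1

1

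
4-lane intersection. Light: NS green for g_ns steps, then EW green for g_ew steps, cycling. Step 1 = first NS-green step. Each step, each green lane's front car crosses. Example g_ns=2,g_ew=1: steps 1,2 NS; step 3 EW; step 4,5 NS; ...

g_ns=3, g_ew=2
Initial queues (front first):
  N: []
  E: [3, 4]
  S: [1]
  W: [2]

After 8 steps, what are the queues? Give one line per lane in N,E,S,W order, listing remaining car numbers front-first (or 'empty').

Step 1 [NS]: N:empty,E:wait,S:car1-GO,W:wait | queues: N=0 E=2 S=0 W=1
Step 2 [NS]: N:empty,E:wait,S:empty,W:wait | queues: N=0 E=2 S=0 W=1
Step 3 [NS]: N:empty,E:wait,S:empty,W:wait | queues: N=0 E=2 S=0 W=1
Step 4 [EW]: N:wait,E:car3-GO,S:wait,W:car2-GO | queues: N=0 E=1 S=0 W=0
Step 5 [EW]: N:wait,E:car4-GO,S:wait,W:empty | queues: N=0 E=0 S=0 W=0

N: empty
E: empty
S: empty
W: empty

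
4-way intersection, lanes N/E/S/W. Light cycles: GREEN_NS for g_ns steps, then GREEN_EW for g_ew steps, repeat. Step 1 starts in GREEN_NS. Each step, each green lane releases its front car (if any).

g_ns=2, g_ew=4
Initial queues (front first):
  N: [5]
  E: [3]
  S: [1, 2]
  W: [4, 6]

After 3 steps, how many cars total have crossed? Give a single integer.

Step 1 [NS]: N:car5-GO,E:wait,S:car1-GO,W:wait | queues: N=0 E=1 S=1 W=2
Step 2 [NS]: N:empty,E:wait,S:car2-GO,W:wait | queues: N=0 E=1 S=0 W=2
Step 3 [EW]: N:wait,E:car3-GO,S:wait,W:car4-GO | queues: N=0 E=0 S=0 W=1
Cars crossed by step 3: 5

Answer: 5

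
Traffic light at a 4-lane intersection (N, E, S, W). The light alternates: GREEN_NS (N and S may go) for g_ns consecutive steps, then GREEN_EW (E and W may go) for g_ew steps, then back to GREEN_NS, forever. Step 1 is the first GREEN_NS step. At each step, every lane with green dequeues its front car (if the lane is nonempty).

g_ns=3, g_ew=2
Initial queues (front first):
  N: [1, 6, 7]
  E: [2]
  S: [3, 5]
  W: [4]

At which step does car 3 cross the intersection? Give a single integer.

Step 1 [NS]: N:car1-GO,E:wait,S:car3-GO,W:wait | queues: N=2 E=1 S=1 W=1
Step 2 [NS]: N:car6-GO,E:wait,S:car5-GO,W:wait | queues: N=1 E=1 S=0 W=1
Step 3 [NS]: N:car7-GO,E:wait,S:empty,W:wait | queues: N=0 E=1 S=0 W=1
Step 4 [EW]: N:wait,E:car2-GO,S:wait,W:car4-GO | queues: N=0 E=0 S=0 W=0
Car 3 crosses at step 1

1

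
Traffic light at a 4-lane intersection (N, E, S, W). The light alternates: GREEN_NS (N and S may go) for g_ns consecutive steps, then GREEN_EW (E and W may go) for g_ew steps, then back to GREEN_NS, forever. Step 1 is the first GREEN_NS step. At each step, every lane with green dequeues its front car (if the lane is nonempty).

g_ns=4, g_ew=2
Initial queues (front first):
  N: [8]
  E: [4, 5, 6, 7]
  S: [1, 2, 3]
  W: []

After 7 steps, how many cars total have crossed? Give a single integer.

Step 1 [NS]: N:car8-GO,E:wait,S:car1-GO,W:wait | queues: N=0 E=4 S=2 W=0
Step 2 [NS]: N:empty,E:wait,S:car2-GO,W:wait | queues: N=0 E=4 S=1 W=0
Step 3 [NS]: N:empty,E:wait,S:car3-GO,W:wait | queues: N=0 E=4 S=0 W=0
Step 4 [NS]: N:empty,E:wait,S:empty,W:wait | queues: N=0 E=4 S=0 W=0
Step 5 [EW]: N:wait,E:car4-GO,S:wait,W:empty | queues: N=0 E=3 S=0 W=0
Step 6 [EW]: N:wait,E:car5-GO,S:wait,W:empty | queues: N=0 E=2 S=0 W=0
Step 7 [NS]: N:empty,E:wait,S:empty,W:wait | queues: N=0 E=2 S=0 W=0
Cars crossed by step 7: 6

Answer: 6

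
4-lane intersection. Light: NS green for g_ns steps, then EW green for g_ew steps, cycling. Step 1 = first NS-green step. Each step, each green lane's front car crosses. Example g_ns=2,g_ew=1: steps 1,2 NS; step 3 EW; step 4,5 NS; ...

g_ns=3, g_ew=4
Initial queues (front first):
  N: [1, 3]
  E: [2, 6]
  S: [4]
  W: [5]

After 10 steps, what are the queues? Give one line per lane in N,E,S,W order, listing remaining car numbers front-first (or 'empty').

Step 1 [NS]: N:car1-GO,E:wait,S:car4-GO,W:wait | queues: N=1 E=2 S=0 W=1
Step 2 [NS]: N:car3-GO,E:wait,S:empty,W:wait | queues: N=0 E=2 S=0 W=1
Step 3 [NS]: N:empty,E:wait,S:empty,W:wait | queues: N=0 E=2 S=0 W=1
Step 4 [EW]: N:wait,E:car2-GO,S:wait,W:car5-GO | queues: N=0 E=1 S=0 W=0
Step 5 [EW]: N:wait,E:car6-GO,S:wait,W:empty | queues: N=0 E=0 S=0 W=0

N: empty
E: empty
S: empty
W: empty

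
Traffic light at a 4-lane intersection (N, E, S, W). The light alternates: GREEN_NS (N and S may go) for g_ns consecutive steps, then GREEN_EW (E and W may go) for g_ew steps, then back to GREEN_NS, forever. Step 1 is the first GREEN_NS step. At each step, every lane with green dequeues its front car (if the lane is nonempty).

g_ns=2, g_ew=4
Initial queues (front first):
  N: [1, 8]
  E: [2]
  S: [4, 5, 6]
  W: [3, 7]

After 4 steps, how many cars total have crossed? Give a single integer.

Answer: 7

Derivation:
Step 1 [NS]: N:car1-GO,E:wait,S:car4-GO,W:wait | queues: N=1 E=1 S=2 W=2
Step 2 [NS]: N:car8-GO,E:wait,S:car5-GO,W:wait | queues: N=0 E=1 S=1 W=2
Step 3 [EW]: N:wait,E:car2-GO,S:wait,W:car3-GO | queues: N=0 E=0 S=1 W=1
Step 4 [EW]: N:wait,E:empty,S:wait,W:car7-GO | queues: N=0 E=0 S=1 W=0
Cars crossed by step 4: 7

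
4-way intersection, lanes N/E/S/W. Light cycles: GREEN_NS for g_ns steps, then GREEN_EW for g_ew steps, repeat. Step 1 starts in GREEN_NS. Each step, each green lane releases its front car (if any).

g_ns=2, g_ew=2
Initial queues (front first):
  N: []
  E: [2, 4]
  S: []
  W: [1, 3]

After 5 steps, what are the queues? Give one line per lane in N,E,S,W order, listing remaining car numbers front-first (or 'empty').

Step 1 [NS]: N:empty,E:wait,S:empty,W:wait | queues: N=0 E=2 S=0 W=2
Step 2 [NS]: N:empty,E:wait,S:empty,W:wait | queues: N=0 E=2 S=0 W=2
Step 3 [EW]: N:wait,E:car2-GO,S:wait,W:car1-GO | queues: N=0 E=1 S=0 W=1
Step 4 [EW]: N:wait,E:car4-GO,S:wait,W:car3-GO | queues: N=0 E=0 S=0 W=0

N: empty
E: empty
S: empty
W: empty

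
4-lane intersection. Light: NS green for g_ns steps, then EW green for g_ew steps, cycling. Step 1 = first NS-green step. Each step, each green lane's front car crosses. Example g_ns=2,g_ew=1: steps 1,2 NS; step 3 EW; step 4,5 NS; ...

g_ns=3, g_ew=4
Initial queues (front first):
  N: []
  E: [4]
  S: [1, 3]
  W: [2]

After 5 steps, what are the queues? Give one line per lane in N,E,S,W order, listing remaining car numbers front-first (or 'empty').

Step 1 [NS]: N:empty,E:wait,S:car1-GO,W:wait | queues: N=0 E=1 S=1 W=1
Step 2 [NS]: N:empty,E:wait,S:car3-GO,W:wait | queues: N=0 E=1 S=0 W=1
Step 3 [NS]: N:empty,E:wait,S:empty,W:wait | queues: N=0 E=1 S=0 W=1
Step 4 [EW]: N:wait,E:car4-GO,S:wait,W:car2-GO | queues: N=0 E=0 S=0 W=0

N: empty
E: empty
S: empty
W: empty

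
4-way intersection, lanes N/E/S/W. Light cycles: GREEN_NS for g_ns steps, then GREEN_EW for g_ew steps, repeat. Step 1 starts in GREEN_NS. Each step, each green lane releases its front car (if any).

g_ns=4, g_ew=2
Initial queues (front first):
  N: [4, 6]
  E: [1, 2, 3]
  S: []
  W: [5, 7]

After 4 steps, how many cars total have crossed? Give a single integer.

Step 1 [NS]: N:car4-GO,E:wait,S:empty,W:wait | queues: N=1 E=3 S=0 W=2
Step 2 [NS]: N:car6-GO,E:wait,S:empty,W:wait | queues: N=0 E=3 S=0 W=2
Step 3 [NS]: N:empty,E:wait,S:empty,W:wait | queues: N=0 E=3 S=0 W=2
Step 4 [NS]: N:empty,E:wait,S:empty,W:wait | queues: N=0 E=3 S=0 W=2
Cars crossed by step 4: 2

Answer: 2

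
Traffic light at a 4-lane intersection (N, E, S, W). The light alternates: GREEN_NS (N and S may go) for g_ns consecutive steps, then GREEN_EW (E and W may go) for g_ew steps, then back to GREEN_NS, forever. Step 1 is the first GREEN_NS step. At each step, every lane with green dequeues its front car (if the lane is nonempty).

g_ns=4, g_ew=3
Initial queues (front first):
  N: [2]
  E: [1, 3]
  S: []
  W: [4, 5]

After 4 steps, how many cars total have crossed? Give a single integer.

Answer: 1

Derivation:
Step 1 [NS]: N:car2-GO,E:wait,S:empty,W:wait | queues: N=0 E=2 S=0 W=2
Step 2 [NS]: N:empty,E:wait,S:empty,W:wait | queues: N=0 E=2 S=0 W=2
Step 3 [NS]: N:empty,E:wait,S:empty,W:wait | queues: N=0 E=2 S=0 W=2
Step 4 [NS]: N:empty,E:wait,S:empty,W:wait | queues: N=0 E=2 S=0 W=2
Cars crossed by step 4: 1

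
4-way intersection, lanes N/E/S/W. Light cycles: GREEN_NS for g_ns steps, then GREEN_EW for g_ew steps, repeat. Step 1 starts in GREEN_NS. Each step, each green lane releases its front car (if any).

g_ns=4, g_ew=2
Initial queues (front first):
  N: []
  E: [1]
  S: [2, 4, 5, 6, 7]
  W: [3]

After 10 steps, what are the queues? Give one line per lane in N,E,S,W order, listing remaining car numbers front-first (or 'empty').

Step 1 [NS]: N:empty,E:wait,S:car2-GO,W:wait | queues: N=0 E=1 S=4 W=1
Step 2 [NS]: N:empty,E:wait,S:car4-GO,W:wait | queues: N=0 E=1 S=3 W=1
Step 3 [NS]: N:empty,E:wait,S:car5-GO,W:wait | queues: N=0 E=1 S=2 W=1
Step 4 [NS]: N:empty,E:wait,S:car6-GO,W:wait | queues: N=0 E=1 S=1 W=1
Step 5 [EW]: N:wait,E:car1-GO,S:wait,W:car3-GO | queues: N=0 E=0 S=1 W=0
Step 6 [EW]: N:wait,E:empty,S:wait,W:empty | queues: N=0 E=0 S=1 W=0
Step 7 [NS]: N:empty,E:wait,S:car7-GO,W:wait | queues: N=0 E=0 S=0 W=0

N: empty
E: empty
S: empty
W: empty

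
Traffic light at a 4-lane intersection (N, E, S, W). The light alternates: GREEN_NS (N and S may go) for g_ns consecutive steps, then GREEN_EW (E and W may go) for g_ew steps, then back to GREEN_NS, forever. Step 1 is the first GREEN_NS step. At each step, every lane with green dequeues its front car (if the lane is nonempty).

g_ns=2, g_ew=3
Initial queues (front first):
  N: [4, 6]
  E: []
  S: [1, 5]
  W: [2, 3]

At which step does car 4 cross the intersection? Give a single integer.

Step 1 [NS]: N:car4-GO,E:wait,S:car1-GO,W:wait | queues: N=1 E=0 S=1 W=2
Step 2 [NS]: N:car6-GO,E:wait,S:car5-GO,W:wait | queues: N=0 E=0 S=0 W=2
Step 3 [EW]: N:wait,E:empty,S:wait,W:car2-GO | queues: N=0 E=0 S=0 W=1
Step 4 [EW]: N:wait,E:empty,S:wait,W:car3-GO | queues: N=0 E=0 S=0 W=0
Car 4 crosses at step 1

1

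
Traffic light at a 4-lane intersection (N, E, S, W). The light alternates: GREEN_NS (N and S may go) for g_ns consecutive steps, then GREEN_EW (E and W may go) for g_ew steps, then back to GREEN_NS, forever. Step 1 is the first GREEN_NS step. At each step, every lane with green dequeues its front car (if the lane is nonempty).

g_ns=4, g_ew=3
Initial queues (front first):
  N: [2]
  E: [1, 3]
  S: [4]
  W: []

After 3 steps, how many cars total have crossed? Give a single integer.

Step 1 [NS]: N:car2-GO,E:wait,S:car4-GO,W:wait | queues: N=0 E=2 S=0 W=0
Step 2 [NS]: N:empty,E:wait,S:empty,W:wait | queues: N=0 E=2 S=0 W=0
Step 3 [NS]: N:empty,E:wait,S:empty,W:wait | queues: N=0 E=2 S=0 W=0
Cars crossed by step 3: 2

Answer: 2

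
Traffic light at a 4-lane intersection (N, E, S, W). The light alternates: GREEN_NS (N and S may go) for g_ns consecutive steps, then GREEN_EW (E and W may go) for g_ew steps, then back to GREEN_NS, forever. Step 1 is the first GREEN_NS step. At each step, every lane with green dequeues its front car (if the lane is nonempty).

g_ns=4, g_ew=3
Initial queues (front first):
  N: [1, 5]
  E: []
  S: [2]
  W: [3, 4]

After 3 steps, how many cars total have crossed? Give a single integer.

Answer: 3

Derivation:
Step 1 [NS]: N:car1-GO,E:wait,S:car2-GO,W:wait | queues: N=1 E=0 S=0 W=2
Step 2 [NS]: N:car5-GO,E:wait,S:empty,W:wait | queues: N=0 E=0 S=0 W=2
Step 3 [NS]: N:empty,E:wait,S:empty,W:wait | queues: N=0 E=0 S=0 W=2
Cars crossed by step 3: 3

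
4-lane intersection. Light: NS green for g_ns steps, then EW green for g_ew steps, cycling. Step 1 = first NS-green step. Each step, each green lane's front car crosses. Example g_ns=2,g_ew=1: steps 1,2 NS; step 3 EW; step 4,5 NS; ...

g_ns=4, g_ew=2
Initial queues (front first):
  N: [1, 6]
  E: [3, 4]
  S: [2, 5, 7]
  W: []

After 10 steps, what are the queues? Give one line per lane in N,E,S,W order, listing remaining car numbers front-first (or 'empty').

Step 1 [NS]: N:car1-GO,E:wait,S:car2-GO,W:wait | queues: N=1 E=2 S=2 W=0
Step 2 [NS]: N:car6-GO,E:wait,S:car5-GO,W:wait | queues: N=0 E=2 S=1 W=0
Step 3 [NS]: N:empty,E:wait,S:car7-GO,W:wait | queues: N=0 E=2 S=0 W=0
Step 4 [NS]: N:empty,E:wait,S:empty,W:wait | queues: N=0 E=2 S=0 W=0
Step 5 [EW]: N:wait,E:car3-GO,S:wait,W:empty | queues: N=0 E=1 S=0 W=0
Step 6 [EW]: N:wait,E:car4-GO,S:wait,W:empty | queues: N=0 E=0 S=0 W=0

N: empty
E: empty
S: empty
W: empty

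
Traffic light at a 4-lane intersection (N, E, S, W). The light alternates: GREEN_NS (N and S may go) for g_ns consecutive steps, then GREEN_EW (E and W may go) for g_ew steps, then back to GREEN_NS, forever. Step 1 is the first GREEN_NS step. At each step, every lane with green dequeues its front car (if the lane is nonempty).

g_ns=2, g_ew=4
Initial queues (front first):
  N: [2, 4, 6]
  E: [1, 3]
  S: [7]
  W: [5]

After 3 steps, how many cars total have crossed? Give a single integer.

Answer: 5

Derivation:
Step 1 [NS]: N:car2-GO,E:wait,S:car7-GO,W:wait | queues: N=2 E=2 S=0 W=1
Step 2 [NS]: N:car4-GO,E:wait,S:empty,W:wait | queues: N=1 E=2 S=0 W=1
Step 3 [EW]: N:wait,E:car1-GO,S:wait,W:car5-GO | queues: N=1 E=1 S=0 W=0
Cars crossed by step 3: 5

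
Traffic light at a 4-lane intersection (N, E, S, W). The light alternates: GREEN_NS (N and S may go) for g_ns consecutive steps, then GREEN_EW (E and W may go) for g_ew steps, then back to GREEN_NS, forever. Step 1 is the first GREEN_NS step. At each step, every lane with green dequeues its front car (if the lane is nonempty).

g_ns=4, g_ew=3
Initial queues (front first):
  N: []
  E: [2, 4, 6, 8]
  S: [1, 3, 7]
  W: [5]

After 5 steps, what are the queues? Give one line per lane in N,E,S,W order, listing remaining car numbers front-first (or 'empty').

Step 1 [NS]: N:empty,E:wait,S:car1-GO,W:wait | queues: N=0 E=4 S=2 W=1
Step 2 [NS]: N:empty,E:wait,S:car3-GO,W:wait | queues: N=0 E=4 S=1 W=1
Step 3 [NS]: N:empty,E:wait,S:car7-GO,W:wait | queues: N=0 E=4 S=0 W=1
Step 4 [NS]: N:empty,E:wait,S:empty,W:wait | queues: N=0 E=4 S=0 W=1
Step 5 [EW]: N:wait,E:car2-GO,S:wait,W:car5-GO | queues: N=0 E=3 S=0 W=0

N: empty
E: 4 6 8
S: empty
W: empty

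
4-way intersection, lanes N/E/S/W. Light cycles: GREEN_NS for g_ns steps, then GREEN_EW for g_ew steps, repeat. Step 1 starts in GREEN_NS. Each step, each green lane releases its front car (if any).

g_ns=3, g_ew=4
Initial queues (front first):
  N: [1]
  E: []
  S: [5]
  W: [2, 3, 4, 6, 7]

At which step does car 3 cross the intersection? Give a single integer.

Step 1 [NS]: N:car1-GO,E:wait,S:car5-GO,W:wait | queues: N=0 E=0 S=0 W=5
Step 2 [NS]: N:empty,E:wait,S:empty,W:wait | queues: N=0 E=0 S=0 W=5
Step 3 [NS]: N:empty,E:wait,S:empty,W:wait | queues: N=0 E=0 S=0 W=5
Step 4 [EW]: N:wait,E:empty,S:wait,W:car2-GO | queues: N=0 E=0 S=0 W=4
Step 5 [EW]: N:wait,E:empty,S:wait,W:car3-GO | queues: N=0 E=0 S=0 W=3
Step 6 [EW]: N:wait,E:empty,S:wait,W:car4-GO | queues: N=0 E=0 S=0 W=2
Step 7 [EW]: N:wait,E:empty,S:wait,W:car6-GO | queues: N=0 E=0 S=0 W=1
Step 8 [NS]: N:empty,E:wait,S:empty,W:wait | queues: N=0 E=0 S=0 W=1
Step 9 [NS]: N:empty,E:wait,S:empty,W:wait | queues: N=0 E=0 S=0 W=1
Step 10 [NS]: N:empty,E:wait,S:empty,W:wait | queues: N=0 E=0 S=0 W=1
Step 11 [EW]: N:wait,E:empty,S:wait,W:car7-GO | queues: N=0 E=0 S=0 W=0
Car 3 crosses at step 5

5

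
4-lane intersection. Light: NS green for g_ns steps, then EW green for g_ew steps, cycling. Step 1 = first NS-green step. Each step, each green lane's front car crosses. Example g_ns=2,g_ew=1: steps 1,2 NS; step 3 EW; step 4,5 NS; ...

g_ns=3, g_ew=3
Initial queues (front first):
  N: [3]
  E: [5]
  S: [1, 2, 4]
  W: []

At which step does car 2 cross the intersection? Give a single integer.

Step 1 [NS]: N:car3-GO,E:wait,S:car1-GO,W:wait | queues: N=0 E=1 S=2 W=0
Step 2 [NS]: N:empty,E:wait,S:car2-GO,W:wait | queues: N=0 E=1 S=1 W=0
Step 3 [NS]: N:empty,E:wait,S:car4-GO,W:wait | queues: N=0 E=1 S=0 W=0
Step 4 [EW]: N:wait,E:car5-GO,S:wait,W:empty | queues: N=0 E=0 S=0 W=0
Car 2 crosses at step 2

2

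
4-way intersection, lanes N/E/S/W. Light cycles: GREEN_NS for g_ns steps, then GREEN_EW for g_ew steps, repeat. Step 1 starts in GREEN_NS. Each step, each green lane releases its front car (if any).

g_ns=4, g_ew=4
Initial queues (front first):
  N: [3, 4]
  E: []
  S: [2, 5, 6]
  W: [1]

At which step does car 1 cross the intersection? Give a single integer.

Step 1 [NS]: N:car3-GO,E:wait,S:car2-GO,W:wait | queues: N=1 E=0 S=2 W=1
Step 2 [NS]: N:car4-GO,E:wait,S:car5-GO,W:wait | queues: N=0 E=0 S=1 W=1
Step 3 [NS]: N:empty,E:wait,S:car6-GO,W:wait | queues: N=0 E=0 S=0 W=1
Step 4 [NS]: N:empty,E:wait,S:empty,W:wait | queues: N=0 E=0 S=0 W=1
Step 5 [EW]: N:wait,E:empty,S:wait,W:car1-GO | queues: N=0 E=0 S=0 W=0
Car 1 crosses at step 5

5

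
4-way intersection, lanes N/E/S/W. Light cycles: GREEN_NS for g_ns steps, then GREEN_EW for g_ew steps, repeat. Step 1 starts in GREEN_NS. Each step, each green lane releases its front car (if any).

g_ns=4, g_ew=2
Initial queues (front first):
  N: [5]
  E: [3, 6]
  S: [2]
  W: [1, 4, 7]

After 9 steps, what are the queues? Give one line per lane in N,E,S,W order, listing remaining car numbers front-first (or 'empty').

Step 1 [NS]: N:car5-GO,E:wait,S:car2-GO,W:wait | queues: N=0 E=2 S=0 W=3
Step 2 [NS]: N:empty,E:wait,S:empty,W:wait | queues: N=0 E=2 S=0 W=3
Step 3 [NS]: N:empty,E:wait,S:empty,W:wait | queues: N=0 E=2 S=0 W=3
Step 4 [NS]: N:empty,E:wait,S:empty,W:wait | queues: N=0 E=2 S=0 W=3
Step 5 [EW]: N:wait,E:car3-GO,S:wait,W:car1-GO | queues: N=0 E=1 S=0 W=2
Step 6 [EW]: N:wait,E:car6-GO,S:wait,W:car4-GO | queues: N=0 E=0 S=0 W=1
Step 7 [NS]: N:empty,E:wait,S:empty,W:wait | queues: N=0 E=0 S=0 W=1
Step 8 [NS]: N:empty,E:wait,S:empty,W:wait | queues: N=0 E=0 S=0 W=1
Step 9 [NS]: N:empty,E:wait,S:empty,W:wait | queues: N=0 E=0 S=0 W=1

N: empty
E: empty
S: empty
W: 7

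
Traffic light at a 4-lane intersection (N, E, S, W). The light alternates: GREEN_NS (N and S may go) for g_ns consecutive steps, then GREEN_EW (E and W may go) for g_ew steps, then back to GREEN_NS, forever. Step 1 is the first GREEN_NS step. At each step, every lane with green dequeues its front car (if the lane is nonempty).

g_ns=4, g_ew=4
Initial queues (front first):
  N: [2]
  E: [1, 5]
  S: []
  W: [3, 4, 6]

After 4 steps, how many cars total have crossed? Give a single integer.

Answer: 1

Derivation:
Step 1 [NS]: N:car2-GO,E:wait,S:empty,W:wait | queues: N=0 E=2 S=0 W=3
Step 2 [NS]: N:empty,E:wait,S:empty,W:wait | queues: N=0 E=2 S=0 W=3
Step 3 [NS]: N:empty,E:wait,S:empty,W:wait | queues: N=0 E=2 S=0 W=3
Step 4 [NS]: N:empty,E:wait,S:empty,W:wait | queues: N=0 E=2 S=0 W=3
Cars crossed by step 4: 1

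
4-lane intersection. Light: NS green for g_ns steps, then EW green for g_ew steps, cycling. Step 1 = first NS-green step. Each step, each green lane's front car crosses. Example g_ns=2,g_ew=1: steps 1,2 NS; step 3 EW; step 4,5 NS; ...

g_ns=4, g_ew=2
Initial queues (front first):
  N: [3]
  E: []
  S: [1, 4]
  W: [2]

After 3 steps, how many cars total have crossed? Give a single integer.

Step 1 [NS]: N:car3-GO,E:wait,S:car1-GO,W:wait | queues: N=0 E=0 S=1 W=1
Step 2 [NS]: N:empty,E:wait,S:car4-GO,W:wait | queues: N=0 E=0 S=0 W=1
Step 3 [NS]: N:empty,E:wait,S:empty,W:wait | queues: N=0 E=0 S=0 W=1
Cars crossed by step 3: 3

Answer: 3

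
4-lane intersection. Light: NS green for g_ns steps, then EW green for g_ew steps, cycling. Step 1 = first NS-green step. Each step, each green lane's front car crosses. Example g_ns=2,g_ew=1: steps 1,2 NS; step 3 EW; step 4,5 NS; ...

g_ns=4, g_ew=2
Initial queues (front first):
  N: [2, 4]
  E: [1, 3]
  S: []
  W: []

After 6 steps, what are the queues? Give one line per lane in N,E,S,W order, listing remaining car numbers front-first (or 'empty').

Step 1 [NS]: N:car2-GO,E:wait,S:empty,W:wait | queues: N=1 E=2 S=0 W=0
Step 2 [NS]: N:car4-GO,E:wait,S:empty,W:wait | queues: N=0 E=2 S=0 W=0
Step 3 [NS]: N:empty,E:wait,S:empty,W:wait | queues: N=0 E=2 S=0 W=0
Step 4 [NS]: N:empty,E:wait,S:empty,W:wait | queues: N=0 E=2 S=0 W=0
Step 5 [EW]: N:wait,E:car1-GO,S:wait,W:empty | queues: N=0 E=1 S=0 W=0
Step 6 [EW]: N:wait,E:car3-GO,S:wait,W:empty | queues: N=0 E=0 S=0 W=0

N: empty
E: empty
S: empty
W: empty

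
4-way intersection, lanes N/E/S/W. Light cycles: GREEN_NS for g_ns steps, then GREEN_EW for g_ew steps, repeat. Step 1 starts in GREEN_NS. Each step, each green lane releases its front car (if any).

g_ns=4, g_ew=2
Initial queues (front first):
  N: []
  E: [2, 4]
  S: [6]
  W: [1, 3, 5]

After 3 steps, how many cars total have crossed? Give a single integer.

Answer: 1

Derivation:
Step 1 [NS]: N:empty,E:wait,S:car6-GO,W:wait | queues: N=0 E=2 S=0 W=3
Step 2 [NS]: N:empty,E:wait,S:empty,W:wait | queues: N=0 E=2 S=0 W=3
Step 3 [NS]: N:empty,E:wait,S:empty,W:wait | queues: N=0 E=2 S=0 W=3
Cars crossed by step 3: 1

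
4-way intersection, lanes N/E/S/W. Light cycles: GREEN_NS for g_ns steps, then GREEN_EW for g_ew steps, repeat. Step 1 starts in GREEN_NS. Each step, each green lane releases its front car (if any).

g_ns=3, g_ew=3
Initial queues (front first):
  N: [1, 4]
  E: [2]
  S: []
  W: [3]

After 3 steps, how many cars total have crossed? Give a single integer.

Step 1 [NS]: N:car1-GO,E:wait,S:empty,W:wait | queues: N=1 E=1 S=0 W=1
Step 2 [NS]: N:car4-GO,E:wait,S:empty,W:wait | queues: N=0 E=1 S=0 W=1
Step 3 [NS]: N:empty,E:wait,S:empty,W:wait | queues: N=0 E=1 S=0 W=1
Cars crossed by step 3: 2

Answer: 2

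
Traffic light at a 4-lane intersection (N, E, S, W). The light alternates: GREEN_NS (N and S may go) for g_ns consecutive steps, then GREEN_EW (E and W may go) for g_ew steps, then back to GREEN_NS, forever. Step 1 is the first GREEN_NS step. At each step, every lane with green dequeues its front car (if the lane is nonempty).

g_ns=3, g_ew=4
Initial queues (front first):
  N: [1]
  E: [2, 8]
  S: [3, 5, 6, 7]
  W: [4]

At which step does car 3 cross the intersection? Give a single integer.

Step 1 [NS]: N:car1-GO,E:wait,S:car3-GO,W:wait | queues: N=0 E=2 S=3 W=1
Step 2 [NS]: N:empty,E:wait,S:car5-GO,W:wait | queues: N=0 E=2 S=2 W=1
Step 3 [NS]: N:empty,E:wait,S:car6-GO,W:wait | queues: N=0 E=2 S=1 W=1
Step 4 [EW]: N:wait,E:car2-GO,S:wait,W:car4-GO | queues: N=0 E=1 S=1 W=0
Step 5 [EW]: N:wait,E:car8-GO,S:wait,W:empty | queues: N=0 E=0 S=1 W=0
Step 6 [EW]: N:wait,E:empty,S:wait,W:empty | queues: N=0 E=0 S=1 W=0
Step 7 [EW]: N:wait,E:empty,S:wait,W:empty | queues: N=0 E=0 S=1 W=0
Step 8 [NS]: N:empty,E:wait,S:car7-GO,W:wait | queues: N=0 E=0 S=0 W=0
Car 3 crosses at step 1

1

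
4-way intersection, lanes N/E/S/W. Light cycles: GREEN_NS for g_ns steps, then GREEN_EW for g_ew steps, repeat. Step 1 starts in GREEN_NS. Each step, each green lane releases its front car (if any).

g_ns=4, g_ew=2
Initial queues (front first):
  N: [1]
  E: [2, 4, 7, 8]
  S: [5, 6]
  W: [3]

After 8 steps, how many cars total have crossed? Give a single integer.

Step 1 [NS]: N:car1-GO,E:wait,S:car5-GO,W:wait | queues: N=0 E=4 S=1 W=1
Step 2 [NS]: N:empty,E:wait,S:car6-GO,W:wait | queues: N=0 E=4 S=0 W=1
Step 3 [NS]: N:empty,E:wait,S:empty,W:wait | queues: N=0 E=4 S=0 W=1
Step 4 [NS]: N:empty,E:wait,S:empty,W:wait | queues: N=0 E=4 S=0 W=1
Step 5 [EW]: N:wait,E:car2-GO,S:wait,W:car3-GO | queues: N=0 E=3 S=0 W=0
Step 6 [EW]: N:wait,E:car4-GO,S:wait,W:empty | queues: N=0 E=2 S=0 W=0
Step 7 [NS]: N:empty,E:wait,S:empty,W:wait | queues: N=0 E=2 S=0 W=0
Step 8 [NS]: N:empty,E:wait,S:empty,W:wait | queues: N=0 E=2 S=0 W=0
Cars crossed by step 8: 6

Answer: 6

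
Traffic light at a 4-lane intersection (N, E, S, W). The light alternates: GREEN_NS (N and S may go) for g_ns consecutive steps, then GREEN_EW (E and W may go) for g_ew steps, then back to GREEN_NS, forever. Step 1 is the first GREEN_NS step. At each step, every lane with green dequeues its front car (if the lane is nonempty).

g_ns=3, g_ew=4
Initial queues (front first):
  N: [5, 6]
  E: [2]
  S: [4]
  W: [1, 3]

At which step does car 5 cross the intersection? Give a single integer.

Step 1 [NS]: N:car5-GO,E:wait,S:car4-GO,W:wait | queues: N=1 E=1 S=0 W=2
Step 2 [NS]: N:car6-GO,E:wait,S:empty,W:wait | queues: N=0 E=1 S=0 W=2
Step 3 [NS]: N:empty,E:wait,S:empty,W:wait | queues: N=0 E=1 S=0 W=2
Step 4 [EW]: N:wait,E:car2-GO,S:wait,W:car1-GO | queues: N=0 E=0 S=0 W=1
Step 5 [EW]: N:wait,E:empty,S:wait,W:car3-GO | queues: N=0 E=0 S=0 W=0
Car 5 crosses at step 1

1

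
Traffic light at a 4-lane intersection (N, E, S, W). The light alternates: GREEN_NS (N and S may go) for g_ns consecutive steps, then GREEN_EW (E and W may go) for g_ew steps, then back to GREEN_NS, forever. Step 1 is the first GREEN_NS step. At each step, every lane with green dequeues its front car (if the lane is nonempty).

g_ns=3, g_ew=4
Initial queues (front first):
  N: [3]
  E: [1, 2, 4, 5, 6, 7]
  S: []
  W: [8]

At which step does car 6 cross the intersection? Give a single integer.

Step 1 [NS]: N:car3-GO,E:wait,S:empty,W:wait | queues: N=0 E=6 S=0 W=1
Step 2 [NS]: N:empty,E:wait,S:empty,W:wait | queues: N=0 E=6 S=0 W=1
Step 3 [NS]: N:empty,E:wait,S:empty,W:wait | queues: N=0 E=6 S=0 W=1
Step 4 [EW]: N:wait,E:car1-GO,S:wait,W:car8-GO | queues: N=0 E=5 S=0 W=0
Step 5 [EW]: N:wait,E:car2-GO,S:wait,W:empty | queues: N=0 E=4 S=0 W=0
Step 6 [EW]: N:wait,E:car4-GO,S:wait,W:empty | queues: N=0 E=3 S=0 W=0
Step 7 [EW]: N:wait,E:car5-GO,S:wait,W:empty | queues: N=0 E=2 S=0 W=0
Step 8 [NS]: N:empty,E:wait,S:empty,W:wait | queues: N=0 E=2 S=0 W=0
Step 9 [NS]: N:empty,E:wait,S:empty,W:wait | queues: N=0 E=2 S=0 W=0
Step 10 [NS]: N:empty,E:wait,S:empty,W:wait | queues: N=0 E=2 S=0 W=0
Step 11 [EW]: N:wait,E:car6-GO,S:wait,W:empty | queues: N=0 E=1 S=0 W=0
Step 12 [EW]: N:wait,E:car7-GO,S:wait,W:empty | queues: N=0 E=0 S=0 W=0
Car 6 crosses at step 11

11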